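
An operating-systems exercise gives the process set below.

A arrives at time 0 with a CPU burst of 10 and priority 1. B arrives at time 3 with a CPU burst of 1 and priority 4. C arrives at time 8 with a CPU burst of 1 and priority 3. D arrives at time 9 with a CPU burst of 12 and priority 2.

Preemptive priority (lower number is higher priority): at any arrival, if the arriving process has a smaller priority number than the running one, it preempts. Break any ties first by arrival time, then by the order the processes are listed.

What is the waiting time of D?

Schedule: | A 0-10 | D 10-22 | C 22-23 | B 23-24 |
Completion: A=10  B=24  C=23  D=22
Turnaround (C−A): A=10  B=21  C=15  D=13
Waiting(D) = turnaround − burst = 13 − 12 = 1

1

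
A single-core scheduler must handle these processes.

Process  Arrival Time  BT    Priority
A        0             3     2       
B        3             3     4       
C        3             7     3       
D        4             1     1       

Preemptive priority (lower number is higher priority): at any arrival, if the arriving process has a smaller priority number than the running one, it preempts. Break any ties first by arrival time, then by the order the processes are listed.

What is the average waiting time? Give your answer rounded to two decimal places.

2.25

Gantt: | A 0-3 | C 3-4 | D 4-5 | C 5-11 | B 11-14 |
Completion: A=3  B=14  C=11  D=5
Turnaround (C−A): A=3  B=11  C=8  D=1
Waiting times: A=0, B=8, C=1, D=0
Average waiting = (0+8+1+0) / 4 = 9/4 = 2.25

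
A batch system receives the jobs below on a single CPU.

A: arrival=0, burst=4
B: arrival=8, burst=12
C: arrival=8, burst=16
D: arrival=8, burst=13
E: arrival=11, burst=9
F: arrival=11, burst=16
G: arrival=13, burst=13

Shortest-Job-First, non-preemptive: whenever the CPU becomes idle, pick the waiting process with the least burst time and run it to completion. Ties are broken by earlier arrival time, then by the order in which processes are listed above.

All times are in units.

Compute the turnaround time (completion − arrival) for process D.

34

Schedule: | A 0-4 | idle 4-8 | B 8-20 | E 20-29 | D 29-42 | G 42-55 | C 55-71 | F 71-87 |
Completion: A=4  B=20  C=71  D=42  E=29  F=87  G=55
Turnaround (C−A): A=4  B=12  C=63  D=34  E=18  F=76  G=42
Turnaround(D) = completion − arrival = 42 − 8 = 34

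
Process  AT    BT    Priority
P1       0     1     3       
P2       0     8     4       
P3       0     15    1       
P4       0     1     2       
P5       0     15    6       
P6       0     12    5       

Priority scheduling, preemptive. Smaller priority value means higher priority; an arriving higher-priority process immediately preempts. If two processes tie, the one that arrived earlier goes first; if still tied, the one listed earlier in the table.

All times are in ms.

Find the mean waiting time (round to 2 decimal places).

18.33

Timeline: | P3 0-15 | P4 15-16 | P1 16-17 | P2 17-25 | P6 25-37 | P5 37-52 |
Completion: P1=17  P2=25  P3=15  P4=16  P5=52  P6=37
Turnaround (C−A): P1=17  P2=25  P3=15  P4=16  P5=52  P6=37
Waiting times: P1=16, P2=17, P3=0, P4=15, P5=37, P6=25
Average waiting = (16+17+0+15+37+25) / 6 = 110/6 = 18.33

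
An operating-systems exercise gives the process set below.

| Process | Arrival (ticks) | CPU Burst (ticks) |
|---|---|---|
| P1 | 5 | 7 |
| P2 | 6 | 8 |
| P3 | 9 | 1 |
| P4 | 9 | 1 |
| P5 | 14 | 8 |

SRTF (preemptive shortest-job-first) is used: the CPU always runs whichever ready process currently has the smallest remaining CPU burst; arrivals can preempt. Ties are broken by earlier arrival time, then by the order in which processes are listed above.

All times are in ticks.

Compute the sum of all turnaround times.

Timeline: | idle 0-5 | P1 5-9 | P3 9-10 | P4 10-11 | P1 11-14 | P2 14-22 | P5 22-30 |
Completion: P1=14  P2=22  P3=10  P4=11  P5=30
Turnaround = completion − arrival: P1=9, P2=16, P3=1, P4=2, P5=16
Total turnaround = 9 + 16 + 1 + 2 + 16 = 44

44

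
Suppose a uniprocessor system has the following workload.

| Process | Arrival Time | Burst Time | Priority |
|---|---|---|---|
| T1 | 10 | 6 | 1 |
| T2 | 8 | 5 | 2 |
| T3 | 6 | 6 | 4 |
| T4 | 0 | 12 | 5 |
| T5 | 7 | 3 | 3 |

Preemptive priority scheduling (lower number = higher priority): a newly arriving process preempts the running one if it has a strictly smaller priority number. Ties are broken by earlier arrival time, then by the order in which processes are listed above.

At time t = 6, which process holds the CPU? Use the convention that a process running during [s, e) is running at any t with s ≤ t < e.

T3

Timeline: | T4 0-6 | T3 6-7 | T5 7-8 | T2 8-10 | T1 10-16 | T2 16-19 | T5 19-21 | T3 21-26 | T4 26-32 |
Completion: T1=16  T2=19  T3=26  T4=32  T5=21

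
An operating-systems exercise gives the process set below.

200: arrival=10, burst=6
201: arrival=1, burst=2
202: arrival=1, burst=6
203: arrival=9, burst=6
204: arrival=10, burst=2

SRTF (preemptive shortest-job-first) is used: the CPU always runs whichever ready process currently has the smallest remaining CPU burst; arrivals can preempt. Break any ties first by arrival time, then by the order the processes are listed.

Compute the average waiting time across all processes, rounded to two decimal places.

2.20

Gantt: | idle 0-1 | 201 1-3 | 202 3-9 | 203 9-10 | 204 10-12 | 203 12-17 | 200 17-23 |
Completion: 200=23  201=3  202=9  203=17  204=12
Turnaround (C−A): 200=13  201=2  202=8  203=8  204=2
Waiting times: 200=7, 201=0, 202=2, 203=2, 204=0
Average waiting = (7+0+2+2+0) / 5 = 11/5 = 2.20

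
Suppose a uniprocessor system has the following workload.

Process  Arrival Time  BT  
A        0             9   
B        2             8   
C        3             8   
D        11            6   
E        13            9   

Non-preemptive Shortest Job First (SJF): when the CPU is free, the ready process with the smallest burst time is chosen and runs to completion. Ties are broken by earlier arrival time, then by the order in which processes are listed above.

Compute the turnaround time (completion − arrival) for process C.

28

Gantt: | A 0-9 | B 9-17 | D 17-23 | C 23-31 | E 31-40 |
Completion: A=9  B=17  C=31  D=23  E=40
Turnaround (C−A): A=9  B=15  C=28  D=12  E=27
Turnaround(C) = completion − arrival = 31 − 3 = 28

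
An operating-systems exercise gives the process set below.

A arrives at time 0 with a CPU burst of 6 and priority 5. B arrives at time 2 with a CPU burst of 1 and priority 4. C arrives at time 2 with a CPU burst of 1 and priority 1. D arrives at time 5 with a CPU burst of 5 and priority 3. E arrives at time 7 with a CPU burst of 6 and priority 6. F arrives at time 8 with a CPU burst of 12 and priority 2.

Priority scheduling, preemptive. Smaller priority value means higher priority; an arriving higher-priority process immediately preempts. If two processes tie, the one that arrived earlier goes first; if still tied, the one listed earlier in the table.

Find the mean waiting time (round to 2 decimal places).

Timeline: | A 0-2 | C 2-3 | B 3-4 | A 4-5 | D 5-8 | F 8-20 | D 20-22 | A 22-25 | E 25-31 |
Completion: A=25  B=4  C=3  D=22  E=31  F=20
Turnaround (C−A): A=25  B=2  C=1  D=17  E=24  F=12
Waiting times: A=19, B=1, C=0, D=12, E=18, F=0
Average waiting = (19+1+0+12+18+0) / 6 = 50/6 = 8.33

8.33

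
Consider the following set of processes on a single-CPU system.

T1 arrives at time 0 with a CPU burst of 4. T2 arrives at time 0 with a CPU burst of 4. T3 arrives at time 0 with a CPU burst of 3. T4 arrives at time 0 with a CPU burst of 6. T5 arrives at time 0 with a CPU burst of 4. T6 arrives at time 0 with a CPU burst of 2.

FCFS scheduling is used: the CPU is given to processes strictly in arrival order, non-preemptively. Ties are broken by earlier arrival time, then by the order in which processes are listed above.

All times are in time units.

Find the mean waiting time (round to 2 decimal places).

10.17

Schedule: | T1 0-4 | T2 4-8 | T3 8-11 | T4 11-17 | T5 17-21 | T6 21-23 |
Completion: T1=4  T2=8  T3=11  T4=17  T5=21  T6=23
Turnaround (C−A): T1=4  T2=8  T3=11  T4=17  T5=21  T6=23
Waiting times: T1=0, T2=4, T3=8, T4=11, T5=17, T6=21
Average waiting = (0+4+8+11+17+21) / 6 = 61/6 = 10.17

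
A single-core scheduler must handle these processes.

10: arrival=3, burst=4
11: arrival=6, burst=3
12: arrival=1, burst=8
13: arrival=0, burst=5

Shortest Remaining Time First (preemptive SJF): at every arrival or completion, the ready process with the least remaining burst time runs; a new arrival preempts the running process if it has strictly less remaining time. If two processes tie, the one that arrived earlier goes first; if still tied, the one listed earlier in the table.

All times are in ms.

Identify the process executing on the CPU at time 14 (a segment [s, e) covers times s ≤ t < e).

12

Timeline: | 13 0-5 | 10 5-9 | 11 9-12 | 12 12-20 |
Completion: 10=9  11=12  12=20  13=5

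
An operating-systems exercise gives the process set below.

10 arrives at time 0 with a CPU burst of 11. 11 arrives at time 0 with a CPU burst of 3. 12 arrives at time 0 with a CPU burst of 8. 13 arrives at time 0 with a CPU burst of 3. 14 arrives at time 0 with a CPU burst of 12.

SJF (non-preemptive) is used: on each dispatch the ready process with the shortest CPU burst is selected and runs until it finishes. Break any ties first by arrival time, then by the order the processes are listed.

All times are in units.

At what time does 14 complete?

37

Schedule: | 11 0-3 | 13 3-6 | 12 6-14 | 10 14-25 | 14 25-37 |
Completion: 10=25  11=3  12=14  13=6  14=37
Turnaround (C−A): 10=25  11=3  12=14  13=6  14=37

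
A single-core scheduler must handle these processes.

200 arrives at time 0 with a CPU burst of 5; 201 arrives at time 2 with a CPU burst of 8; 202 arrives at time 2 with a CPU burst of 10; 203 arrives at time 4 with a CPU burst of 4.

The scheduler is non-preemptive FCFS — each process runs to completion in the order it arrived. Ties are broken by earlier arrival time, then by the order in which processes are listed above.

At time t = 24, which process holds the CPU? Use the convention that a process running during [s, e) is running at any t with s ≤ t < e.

Schedule: | 200 0-5 | 201 5-13 | 202 13-23 | 203 23-27 |
Completion: 200=5  201=13  202=23  203=27
Turnaround (C−A): 200=5  201=11  202=21  203=23

203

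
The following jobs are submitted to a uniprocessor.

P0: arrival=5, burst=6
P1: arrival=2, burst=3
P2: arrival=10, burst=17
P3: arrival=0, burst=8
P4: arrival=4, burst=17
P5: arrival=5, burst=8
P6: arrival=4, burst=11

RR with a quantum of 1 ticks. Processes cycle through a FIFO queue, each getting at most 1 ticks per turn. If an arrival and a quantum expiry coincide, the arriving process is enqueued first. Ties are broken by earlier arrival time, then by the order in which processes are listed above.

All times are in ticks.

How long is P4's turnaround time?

64

Gantt: | P3 0-2 | P1 2-3 | P3 3-4 | P1 4-5 | P4 5-6 | P6 6-7 | P3 7-8 | P0 8-9 | P5 9-10 | P1 10-11 | P4 11-12 | P6 12-13 | P3 13-14 | P0 14-15 | P2 15-16 | P5 16-17 | P4 17-18 | P6 18-19 | P3 19-20 | P0 20-21 | P2 21-22 | P5 22-23 | P4 23-24 | P6 24-25 | P3 25-26 | P0 26-27 | P2 27-28 | P5 28-29 | P4 29-30 | P6 30-31 | P3 31-32 | P0 32-33 | P2 33-34 | P5 34-35 | P4 35-36 | P6 36-37 | P0 37-38 | P2 38-39 | P5 39-40 | P4 40-41 | P6 41-42 | P2 42-43 | P5 43-44 | P4 44-45 | P6 45-46 | P2 46-47 | P5 47-48 | P4 48-49 | P6 49-50 | P2 50-51 | P4 51-52 | P6 52-53 | P2 53-54 | P4 54-55 | P6 55-56 | P2 56-57 | P4 57-58 | P2 58-59 | P4 59-60 | P2 60-61 | P4 61-62 | P2 62-63 | P4 63-64 | P2 64-65 | P4 65-66 | P2 66-67 | P4 67-68 | P2 68-70 |
Completion: P0=38  P1=11  P2=70  P3=32  P4=68  P5=48  P6=56
Turnaround (C−A): P0=33  P1=9  P2=60  P3=32  P4=64  P5=43  P6=52
Turnaround(P4) = completion − arrival = 68 − 4 = 64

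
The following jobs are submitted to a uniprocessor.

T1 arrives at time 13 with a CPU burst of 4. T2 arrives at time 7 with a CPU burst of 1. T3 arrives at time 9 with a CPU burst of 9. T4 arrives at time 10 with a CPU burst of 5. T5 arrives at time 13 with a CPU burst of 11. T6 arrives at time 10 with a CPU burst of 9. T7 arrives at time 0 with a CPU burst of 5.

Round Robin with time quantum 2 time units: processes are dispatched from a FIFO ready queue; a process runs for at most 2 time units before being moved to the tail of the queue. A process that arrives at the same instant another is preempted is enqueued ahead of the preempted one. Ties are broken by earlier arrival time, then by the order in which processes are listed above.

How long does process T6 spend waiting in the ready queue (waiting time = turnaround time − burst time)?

25

Gantt: | T7 0-5 | idle 5-7 | T2 7-8 | idle 8-9 | T3 9-11 | T4 11-13 | T6 13-15 | T3 15-17 | T1 17-19 | T5 19-21 | T4 21-23 | T6 23-25 | T3 25-27 | T1 27-29 | T5 29-31 | T4 31-32 | T6 32-34 | T3 34-36 | T5 36-38 | T6 38-40 | T3 40-41 | T5 41-43 | T6 43-44 | T5 44-47 |
Completion: T1=29  T2=8  T3=41  T4=32  T5=47  T6=44  T7=5
Waiting(T6) = turnaround − burst = 34 − 9 = 25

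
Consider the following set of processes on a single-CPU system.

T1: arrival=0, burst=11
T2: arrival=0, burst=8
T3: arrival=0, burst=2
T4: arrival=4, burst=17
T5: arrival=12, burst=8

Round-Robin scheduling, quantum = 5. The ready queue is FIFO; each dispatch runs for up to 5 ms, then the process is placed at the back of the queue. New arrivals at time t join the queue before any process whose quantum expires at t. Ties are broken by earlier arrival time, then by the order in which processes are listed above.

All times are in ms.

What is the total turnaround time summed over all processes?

142

Timeline: | T1 0-5 | T2 5-10 | T3 10-12 | T4 12-17 | T1 17-22 | T2 22-25 | T5 25-30 | T4 30-35 | T1 35-36 | T5 36-39 | T4 39-46 |
Completion: T1=36  T2=25  T3=12  T4=46  T5=39
Turnaround = completion − arrival: T1=36, T2=25, T3=12, T4=42, T5=27
Total turnaround = 36 + 25 + 12 + 42 + 27 = 142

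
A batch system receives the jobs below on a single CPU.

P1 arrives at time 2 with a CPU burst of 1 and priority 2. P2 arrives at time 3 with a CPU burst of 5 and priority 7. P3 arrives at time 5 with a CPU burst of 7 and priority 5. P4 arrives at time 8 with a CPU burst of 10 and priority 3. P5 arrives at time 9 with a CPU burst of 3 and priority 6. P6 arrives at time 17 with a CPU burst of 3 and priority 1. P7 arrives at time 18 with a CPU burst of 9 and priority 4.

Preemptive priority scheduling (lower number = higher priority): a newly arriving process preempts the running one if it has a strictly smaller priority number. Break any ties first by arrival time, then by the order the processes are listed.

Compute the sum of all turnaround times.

Schedule: | idle 0-2 | P1 2-3 | P2 3-5 | P3 5-8 | P4 8-17 | P6 17-20 | P4 20-21 | P7 21-30 | P3 30-34 | P5 34-37 | P2 37-40 |
Completion: P1=3  P2=40  P3=34  P4=21  P5=37  P6=20  P7=30
Turnaround (C−A): P1=1  P2=37  P3=29  P4=13  P5=28  P6=3  P7=12
Turnaround = completion − arrival: P1=1, P2=37, P3=29, P4=13, P5=28, P6=3, P7=12
Total turnaround = 1 + 37 + 29 + 13 + 28 + 3 + 12 = 123

123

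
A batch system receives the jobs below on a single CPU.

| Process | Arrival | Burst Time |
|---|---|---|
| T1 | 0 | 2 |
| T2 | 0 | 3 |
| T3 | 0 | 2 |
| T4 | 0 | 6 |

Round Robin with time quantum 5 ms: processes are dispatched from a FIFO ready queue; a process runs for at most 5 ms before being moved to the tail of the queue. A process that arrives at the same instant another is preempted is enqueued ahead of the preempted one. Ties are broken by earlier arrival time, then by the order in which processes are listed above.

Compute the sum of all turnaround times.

Gantt: | T1 0-2 | T2 2-5 | T3 5-7 | T4 7-13 |
Completion: T1=2  T2=5  T3=7  T4=13
Turnaround = completion − arrival: T1=2, T2=5, T3=7, T4=13
Total turnaround = 2 + 5 + 7 + 13 = 27

27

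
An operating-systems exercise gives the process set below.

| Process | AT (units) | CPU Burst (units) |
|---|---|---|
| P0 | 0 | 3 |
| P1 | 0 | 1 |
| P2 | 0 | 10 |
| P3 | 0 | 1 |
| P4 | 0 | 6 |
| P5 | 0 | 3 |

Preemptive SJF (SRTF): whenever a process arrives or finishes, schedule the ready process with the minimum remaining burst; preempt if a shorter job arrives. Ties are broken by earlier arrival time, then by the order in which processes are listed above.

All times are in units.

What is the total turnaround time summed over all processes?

54

Schedule: | P1 0-1 | P3 1-2 | P0 2-5 | P5 5-8 | P4 8-14 | P2 14-24 |
Completion: P0=5  P1=1  P2=24  P3=2  P4=14  P5=8
Turnaround = completion − arrival: P0=5, P1=1, P2=24, P3=2, P4=14, P5=8
Total turnaround = 5 + 1 + 24 + 2 + 14 + 8 = 54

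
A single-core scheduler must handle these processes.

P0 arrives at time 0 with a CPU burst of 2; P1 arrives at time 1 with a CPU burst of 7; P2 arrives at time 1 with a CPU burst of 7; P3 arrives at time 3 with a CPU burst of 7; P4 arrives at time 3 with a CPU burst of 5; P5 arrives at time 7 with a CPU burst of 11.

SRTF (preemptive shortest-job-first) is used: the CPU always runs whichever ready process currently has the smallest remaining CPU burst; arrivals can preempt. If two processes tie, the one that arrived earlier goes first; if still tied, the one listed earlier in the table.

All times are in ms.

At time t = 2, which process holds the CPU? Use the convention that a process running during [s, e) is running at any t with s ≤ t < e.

P1

Gantt: | P0 0-2 | P1 2-3 | P4 3-8 | P1 8-14 | P2 14-21 | P3 21-28 | P5 28-39 |
Completion: P0=2  P1=14  P2=21  P3=28  P4=8  P5=39
Turnaround (C−A): P0=2  P1=13  P2=20  P3=25  P4=5  P5=32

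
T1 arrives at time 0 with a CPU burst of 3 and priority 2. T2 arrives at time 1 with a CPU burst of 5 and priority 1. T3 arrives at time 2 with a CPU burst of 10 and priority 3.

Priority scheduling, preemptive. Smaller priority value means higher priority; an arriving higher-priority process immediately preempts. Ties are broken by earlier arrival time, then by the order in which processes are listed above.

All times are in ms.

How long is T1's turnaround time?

8

Gantt: | T1 0-1 | T2 1-6 | T1 6-8 | T3 8-18 |
Completion: T1=8  T2=6  T3=18
Turnaround (C−A): T1=8  T2=5  T3=16
Turnaround(T1) = completion − arrival = 8 − 0 = 8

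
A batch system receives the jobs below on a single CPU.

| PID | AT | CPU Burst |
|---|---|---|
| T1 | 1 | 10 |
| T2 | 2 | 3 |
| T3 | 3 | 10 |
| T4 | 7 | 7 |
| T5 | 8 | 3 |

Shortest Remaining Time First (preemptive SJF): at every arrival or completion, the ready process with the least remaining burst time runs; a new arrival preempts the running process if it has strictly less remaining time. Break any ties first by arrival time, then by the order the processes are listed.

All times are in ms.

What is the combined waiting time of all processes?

Timeline: | idle 0-1 | T1 1-2 | T2 2-5 | T1 5-8 | T5 8-11 | T1 11-17 | T4 17-24 | T3 24-34 |
Completion: T1=17  T2=5  T3=34  T4=24  T5=11
Turnaround (C−A): T1=16  T2=3  T3=31  T4=17  T5=3
Waiting = turnaround − burst: T1=6, T2=0, T3=21, T4=10, T5=0
Total waiting = 6 + 0 + 21 + 10 + 0 = 37

37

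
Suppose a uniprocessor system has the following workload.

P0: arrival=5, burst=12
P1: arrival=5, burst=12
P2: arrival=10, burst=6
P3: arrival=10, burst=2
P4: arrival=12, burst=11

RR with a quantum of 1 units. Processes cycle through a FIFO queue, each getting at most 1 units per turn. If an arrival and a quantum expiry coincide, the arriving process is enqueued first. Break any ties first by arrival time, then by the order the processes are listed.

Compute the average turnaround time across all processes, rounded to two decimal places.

29.40

Gantt: | idle 0-5 | P0 5-6 | P1 6-7 | P0 7-8 | P1 8-9 | P0 9-10 | P1 10-11 | P2 11-12 | P3 12-13 | P0 13-14 | P1 14-15 | P4 15-16 | P2 16-17 | P3 17-18 | P0 18-19 | P1 19-20 | P4 20-21 | P2 21-22 | P0 22-23 | P1 23-24 | P4 24-25 | P2 25-26 | P0 26-27 | P1 27-28 | P4 28-29 | P2 29-30 | P0 30-31 | P1 31-32 | P4 32-33 | P2 33-34 | P0 34-35 | P1 35-36 | P4 36-37 | P0 37-38 | P1 38-39 | P4 39-40 | P0 40-41 | P1 41-42 | P4 42-43 | P0 43-44 | P1 44-45 | P4 45-48 |
Completion: P0=44  P1=45  P2=34  P3=18  P4=48
Turnaround (C−A): P0=39  P1=40  P2=24  P3=8  P4=36
Turnaround times: P0=39, P1=40, P2=24, P3=8, P4=36
Average turnaround = (39+40+24+8+36) / 5 = 147/5 = 29.40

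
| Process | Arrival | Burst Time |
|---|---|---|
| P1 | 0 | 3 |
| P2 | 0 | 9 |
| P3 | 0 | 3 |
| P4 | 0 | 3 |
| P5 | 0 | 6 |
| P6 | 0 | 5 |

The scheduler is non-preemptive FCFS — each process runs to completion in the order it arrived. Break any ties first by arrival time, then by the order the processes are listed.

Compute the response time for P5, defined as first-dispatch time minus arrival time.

Timeline: | P1 0-3 | P2 3-12 | P3 12-15 | P4 15-18 | P5 18-24 | P6 24-29 |
Completion: P1=3  P2=12  P3=15  P4=18  P5=24  P6=29
Turnaround (C−A): P1=3  P2=12  P3=15  P4=18  P5=24  P6=29
Response(P5) = first start − arrival = 18 − 0 = 18

18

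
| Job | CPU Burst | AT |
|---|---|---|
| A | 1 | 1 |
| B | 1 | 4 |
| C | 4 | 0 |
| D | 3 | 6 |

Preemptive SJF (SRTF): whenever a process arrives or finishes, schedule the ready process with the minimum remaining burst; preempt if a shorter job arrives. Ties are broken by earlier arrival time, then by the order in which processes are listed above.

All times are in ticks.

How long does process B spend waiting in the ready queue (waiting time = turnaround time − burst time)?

1

Schedule: | C 0-1 | A 1-2 | C 2-5 | B 5-6 | D 6-9 |
Completion: A=2  B=6  C=5  D=9
Waiting(B) = turnaround − burst = 2 − 1 = 1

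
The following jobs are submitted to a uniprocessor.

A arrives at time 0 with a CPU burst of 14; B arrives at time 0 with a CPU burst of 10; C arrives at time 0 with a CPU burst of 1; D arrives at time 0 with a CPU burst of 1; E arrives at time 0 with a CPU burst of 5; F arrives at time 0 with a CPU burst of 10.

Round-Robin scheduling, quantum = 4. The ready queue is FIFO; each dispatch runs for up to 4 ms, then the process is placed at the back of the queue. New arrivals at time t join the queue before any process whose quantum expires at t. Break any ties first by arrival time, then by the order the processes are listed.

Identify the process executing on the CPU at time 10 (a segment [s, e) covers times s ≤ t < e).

E

Timeline: | A 0-4 | B 4-8 | C 8-9 | D 9-10 | E 10-14 | F 14-18 | A 18-22 | B 22-26 | E 26-27 | F 27-31 | A 31-35 | B 35-37 | F 37-39 | A 39-41 |
Completion: A=41  B=37  C=9  D=10  E=27  F=39
Turnaround (C−A): A=41  B=37  C=9  D=10  E=27  F=39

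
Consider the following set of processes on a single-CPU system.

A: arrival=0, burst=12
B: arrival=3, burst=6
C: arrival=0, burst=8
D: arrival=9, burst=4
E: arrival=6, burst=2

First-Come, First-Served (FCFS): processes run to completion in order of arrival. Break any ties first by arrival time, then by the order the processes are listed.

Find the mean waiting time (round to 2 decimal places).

13.60

Schedule: | A 0-12 | C 12-20 | B 20-26 | E 26-28 | D 28-32 |
Completion: A=12  B=26  C=20  D=32  E=28
Waiting times: A=0, B=17, C=12, D=19, E=20
Average waiting = (0+17+12+19+20) / 5 = 68/5 = 13.60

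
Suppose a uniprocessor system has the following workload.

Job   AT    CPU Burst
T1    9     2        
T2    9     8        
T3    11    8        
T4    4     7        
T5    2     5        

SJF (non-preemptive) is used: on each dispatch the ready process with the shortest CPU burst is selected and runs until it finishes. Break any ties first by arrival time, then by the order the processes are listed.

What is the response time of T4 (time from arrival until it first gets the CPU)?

Timeline: | idle 0-2 | T5 2-7 | T4 7-14 | T1 14-16 | T2 16-24 | T3 24-32 |
Completion: T1=16  T2=24  T3=32  T4=14  T5=7
Turnaround (C−A): T1=7  T2=15  T3=21  T4=10  T5=5
Response(T4) = first start − arrival = 7 − 4 = 3

3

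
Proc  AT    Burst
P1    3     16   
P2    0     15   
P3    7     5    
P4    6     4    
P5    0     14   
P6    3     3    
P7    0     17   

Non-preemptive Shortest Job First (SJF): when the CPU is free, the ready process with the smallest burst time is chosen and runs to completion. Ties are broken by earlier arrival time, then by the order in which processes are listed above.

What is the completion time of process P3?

Gantt: | P5 0-14 | P6 14-17 | P4 17-21 | P3 21-26 | P2 26-41 | P1 41-57 | P7 57-74 |
Completion: P1=57  P2=41  P3=26  P4=21  P5=14  P6=17  P7=74

26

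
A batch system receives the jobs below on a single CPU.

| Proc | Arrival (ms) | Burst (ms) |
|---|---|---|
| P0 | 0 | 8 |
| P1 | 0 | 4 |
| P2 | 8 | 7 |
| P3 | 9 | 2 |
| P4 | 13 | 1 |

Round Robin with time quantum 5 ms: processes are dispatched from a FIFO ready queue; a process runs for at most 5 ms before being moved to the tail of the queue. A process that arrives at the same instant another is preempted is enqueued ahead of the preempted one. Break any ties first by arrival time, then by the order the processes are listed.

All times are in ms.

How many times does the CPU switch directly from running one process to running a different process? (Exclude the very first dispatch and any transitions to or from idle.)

6

Timeline: | P0 0-5 | P1 5-9 | P0 9-12 | P2 12-17 | P3 17-19 | P4 19-20 | P2 20-22 |
Completion: P0=12  P1=9  P2=22  P3=19  P4=20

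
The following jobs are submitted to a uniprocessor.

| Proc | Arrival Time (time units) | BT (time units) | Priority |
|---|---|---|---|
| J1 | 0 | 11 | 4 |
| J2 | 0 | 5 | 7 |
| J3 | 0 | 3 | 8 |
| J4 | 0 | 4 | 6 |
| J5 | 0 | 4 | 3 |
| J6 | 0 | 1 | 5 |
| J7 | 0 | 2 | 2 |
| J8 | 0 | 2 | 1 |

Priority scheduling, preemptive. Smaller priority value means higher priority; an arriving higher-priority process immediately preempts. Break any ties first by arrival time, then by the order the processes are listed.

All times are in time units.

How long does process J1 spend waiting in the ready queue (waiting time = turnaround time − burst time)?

8

Gantt: | J8 0-2 | J7 2-4 | J5 4-8 | J1 8-19 | J6 19-20 | J4 20-24 | J2 24-29 | J3 29-32 |
Completion: J1=19  J2=29  J3=32  J4=24  J5=8  J6=20  J7=4  J8=2
Waiting(J1) = turnaround − burst = 19 − 11 = 8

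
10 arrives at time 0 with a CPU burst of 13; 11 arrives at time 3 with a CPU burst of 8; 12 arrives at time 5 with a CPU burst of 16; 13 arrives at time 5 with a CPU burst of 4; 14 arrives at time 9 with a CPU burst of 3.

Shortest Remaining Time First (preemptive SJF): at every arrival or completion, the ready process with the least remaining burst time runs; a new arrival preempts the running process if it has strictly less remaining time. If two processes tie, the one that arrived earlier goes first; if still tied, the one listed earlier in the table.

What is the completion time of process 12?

44

Gantt: | 10 0-3 | 11 3-5 | 13 5-9 | 14 9-12 | 11 12-18 | 10 18-28 | 12 28-44 |
Completion: 10=28  11=18  12=44  13=9  14=12
Turnaround (C−A): 10=28  11=15  12=39  13=4  14=3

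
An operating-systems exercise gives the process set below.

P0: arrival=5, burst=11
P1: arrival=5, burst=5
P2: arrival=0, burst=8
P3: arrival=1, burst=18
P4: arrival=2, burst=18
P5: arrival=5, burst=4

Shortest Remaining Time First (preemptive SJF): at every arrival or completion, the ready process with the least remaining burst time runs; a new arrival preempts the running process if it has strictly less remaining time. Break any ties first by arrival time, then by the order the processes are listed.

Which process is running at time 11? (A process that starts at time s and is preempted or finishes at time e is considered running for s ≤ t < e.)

Schedule: | P2 0-8 | P5 8-12 | P1 12-17 | P0 17-28 | P3 28-46 | P4 46-64 |
Completion: P0=28  P1=17  P2=8  P3=46  P4=64  P5=12
Turnaround (C−A): P0=23  P1=12  P2=8  P3=45  P4=62  P5=7

P5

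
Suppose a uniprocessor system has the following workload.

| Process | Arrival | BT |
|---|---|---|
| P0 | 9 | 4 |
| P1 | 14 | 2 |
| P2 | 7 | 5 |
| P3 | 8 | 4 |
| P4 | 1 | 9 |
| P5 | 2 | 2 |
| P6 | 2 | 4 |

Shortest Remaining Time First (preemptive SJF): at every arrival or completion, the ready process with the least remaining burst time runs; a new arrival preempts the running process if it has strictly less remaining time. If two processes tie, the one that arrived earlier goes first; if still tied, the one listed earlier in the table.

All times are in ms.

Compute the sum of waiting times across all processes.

39

Gantt: | idle 0-1 | P4 1-2 | P5 2-4 | P6 4-8 | P3 8-12 | P0 12-16 | P1 16-18 | P2 18-23 | P4 23-31 |
Completion: P0=16  P1=18  P2=23  P3=12  P4=31  P5=4  P6=8
Turnaround (C−A): P0=7  P1=4  P2=16  P3=4  P4=30  P5=2  P6=6
Waiting = turnaround − burst: P0=3, P1=2, P2=11, P3=0, P4=21, P5=0, P6=2
Total waiting = 3 + 2 + 11 + 0 + 21 + 0 + 2 = 39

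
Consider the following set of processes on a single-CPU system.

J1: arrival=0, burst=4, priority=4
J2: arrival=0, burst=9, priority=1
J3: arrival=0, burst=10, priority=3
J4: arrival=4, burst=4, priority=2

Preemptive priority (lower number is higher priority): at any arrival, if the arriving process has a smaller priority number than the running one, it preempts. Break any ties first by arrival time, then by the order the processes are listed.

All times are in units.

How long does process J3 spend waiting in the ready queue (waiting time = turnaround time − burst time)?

13

Timeline: | J2 0-9 | J4 9-13 | J3 13-23 | J1 23-27 |
Completion: J1=27  J2=9  J3=23  J4=13
Turnaround (C−A): J1=27  J2=9  J3=23  J4=9
Waiting(J3) = turnaround − burst = 23 − 10 = 13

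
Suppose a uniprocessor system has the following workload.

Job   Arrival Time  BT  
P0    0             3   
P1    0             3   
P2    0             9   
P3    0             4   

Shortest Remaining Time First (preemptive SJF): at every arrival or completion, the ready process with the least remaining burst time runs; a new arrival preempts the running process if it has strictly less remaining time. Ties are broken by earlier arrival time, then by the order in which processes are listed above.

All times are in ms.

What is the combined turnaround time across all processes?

Schedule: | P0 0-3 | P1 3-6 | P3 6-10 | P2 10-19 |
Completion: P0=3  P1=6  P2=19  P3=10
Turnaround (C−A): P0=3  P1=6  P2=19  P3=10
Turnaround = completion − arrival: P0=3, P1=6, P2=19, P3=10
Total turnaround = 3 + 6 + 19 + 10 = 38

38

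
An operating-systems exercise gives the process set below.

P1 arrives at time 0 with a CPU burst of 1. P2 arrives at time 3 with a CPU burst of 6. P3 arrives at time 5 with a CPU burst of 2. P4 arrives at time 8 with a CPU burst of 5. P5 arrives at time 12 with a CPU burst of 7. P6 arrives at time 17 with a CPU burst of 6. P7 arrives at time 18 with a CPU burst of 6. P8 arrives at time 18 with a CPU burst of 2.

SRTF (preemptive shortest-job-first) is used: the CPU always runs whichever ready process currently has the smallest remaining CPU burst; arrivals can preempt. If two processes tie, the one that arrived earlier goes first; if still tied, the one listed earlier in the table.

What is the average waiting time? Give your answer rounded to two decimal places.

Schedule: | P1 0-1 | idle 1-3 | P2 3-5 | P3 5-7 | P2 7-11 | P4 11-16 | P5 16-18 | P8 18-20 | P5 20-25 | P6 25-31 | P7 31-37 |
Completion: P1=1  P2=11  P3=7  P4=16  P5=25  P6=31  P7=37  P8=20
Turnaround (C−A): P1=1  P2=8  P3=2  P4=8  P5=13  P6=14  P7=19  P8=2
Waiting times: P1=0, P2=2, P3=0, P4=3, P5=6, P6=8, P7=13, P8=0
Average waiting = (0+2+0+3+6+8+13+0) / 8 = 32/8 = 4.00

4.00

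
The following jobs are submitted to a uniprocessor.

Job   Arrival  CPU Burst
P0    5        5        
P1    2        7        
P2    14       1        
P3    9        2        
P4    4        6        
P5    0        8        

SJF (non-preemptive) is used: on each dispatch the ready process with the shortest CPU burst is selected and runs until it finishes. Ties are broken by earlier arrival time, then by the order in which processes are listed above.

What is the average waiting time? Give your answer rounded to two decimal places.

Schedule: | P5 0-8 | P0 8-13 | P3 13-15 | P2 15-16 | P4 16-22 | P1 22-29 |
Completion: P0=13  P1=29  P2=16  P3=15  P4=22  P5=8
Turnaround (C−A): P0=8  P1=27  P2=2  P3=6  P4=18  P5=8
Waiting times: P0=3, P1=20, P2=1, P3=4, P4=12, P5=0
Average waiting = (3+20+1+4+12+0) / 6 = 40/6 = 6.67

6.67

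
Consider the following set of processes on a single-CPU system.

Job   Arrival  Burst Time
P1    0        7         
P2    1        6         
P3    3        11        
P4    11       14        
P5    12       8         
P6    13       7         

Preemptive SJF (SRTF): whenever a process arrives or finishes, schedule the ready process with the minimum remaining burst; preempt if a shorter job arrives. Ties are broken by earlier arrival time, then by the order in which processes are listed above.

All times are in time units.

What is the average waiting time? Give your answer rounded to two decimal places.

11.17

Gantt: | P1 0-7 | P2 7-13 | P6 13-20 | P5 20-28 | P3 28-39 | P4 39-53 |
Completion: P1=7  P2=13  P3=39  P4=53  P5=28  P6=20
Waiting times: P1=0, P2=6, P3=25, P4=28, P5=8, P6=0
Average waiting = (0+6+25+28+8+0) / 6 = 67/6 = 11.17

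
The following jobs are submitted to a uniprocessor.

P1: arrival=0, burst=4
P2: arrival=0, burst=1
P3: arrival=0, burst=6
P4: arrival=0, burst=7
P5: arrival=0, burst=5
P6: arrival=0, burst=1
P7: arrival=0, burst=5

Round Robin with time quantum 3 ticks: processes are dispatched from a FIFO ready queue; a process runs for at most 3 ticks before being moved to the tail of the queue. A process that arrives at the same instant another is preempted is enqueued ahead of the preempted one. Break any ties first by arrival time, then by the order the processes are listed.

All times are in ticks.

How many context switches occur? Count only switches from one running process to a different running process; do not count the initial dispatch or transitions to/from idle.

12

Gantt: | P1 0-3 | P2 3-4 | P3 4-7 | P4 7-10 | P5 10-13 | P6 13-14 | P7 14-17 | P1 17-18 | P3 18-21 | P4 21-24 | P5 24-26 | P7 26-28 | P4 28-29 |
Completion: P1=18  P2=4  P3=21  P4=29  P5=26  P6=14  P7=28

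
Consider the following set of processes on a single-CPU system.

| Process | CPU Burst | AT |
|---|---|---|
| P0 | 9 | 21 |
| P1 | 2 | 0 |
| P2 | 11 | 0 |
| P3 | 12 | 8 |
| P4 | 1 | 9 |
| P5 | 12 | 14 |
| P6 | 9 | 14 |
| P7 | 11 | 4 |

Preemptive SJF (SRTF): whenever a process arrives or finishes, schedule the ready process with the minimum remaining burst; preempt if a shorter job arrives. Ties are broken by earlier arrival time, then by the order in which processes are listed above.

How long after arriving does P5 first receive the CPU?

Gantt: | P1 0-2 | P2 2-9 | P4 9-10 | P2 10-14 | P6 14-23 | P0 23-32 | P7 32-43 | P3 43-55 | P5 55-67 |
Completion: P0=32  P1=2  P2=14  P3=55  P4=10  P5=67  P6=23  P7=43
Response(P5) = first start − arrival = 55 − 14 = 41

41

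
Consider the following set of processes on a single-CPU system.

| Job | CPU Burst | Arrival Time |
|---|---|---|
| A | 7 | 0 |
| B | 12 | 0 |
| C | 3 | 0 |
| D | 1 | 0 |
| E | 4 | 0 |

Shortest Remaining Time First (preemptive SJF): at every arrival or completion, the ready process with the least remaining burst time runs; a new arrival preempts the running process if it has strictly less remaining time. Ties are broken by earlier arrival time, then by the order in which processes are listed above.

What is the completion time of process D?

1

Timeline: | D 0-1 | C 1-4 | E 4-8 | A 8-15 | B 15-27 |
Completion: A=15  B=27  C=4  D=1  E=8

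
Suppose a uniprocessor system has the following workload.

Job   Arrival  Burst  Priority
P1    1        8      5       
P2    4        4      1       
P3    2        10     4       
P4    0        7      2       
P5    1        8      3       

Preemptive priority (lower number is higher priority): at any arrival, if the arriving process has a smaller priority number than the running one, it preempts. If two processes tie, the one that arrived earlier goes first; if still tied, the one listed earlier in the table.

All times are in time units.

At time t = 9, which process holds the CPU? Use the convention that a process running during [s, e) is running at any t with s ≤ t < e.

P4

Gantt: | P4 0-4 | P2 4-8 | P4 8-11 | P5 11-19 | P3 19-29 | P1 29-37 |
Completion: P1=37  P2=8  P3=29  P4=11  P5=19
Turnaround (C−A): P1=36  P2=4  P3=27  P4=11  P5=18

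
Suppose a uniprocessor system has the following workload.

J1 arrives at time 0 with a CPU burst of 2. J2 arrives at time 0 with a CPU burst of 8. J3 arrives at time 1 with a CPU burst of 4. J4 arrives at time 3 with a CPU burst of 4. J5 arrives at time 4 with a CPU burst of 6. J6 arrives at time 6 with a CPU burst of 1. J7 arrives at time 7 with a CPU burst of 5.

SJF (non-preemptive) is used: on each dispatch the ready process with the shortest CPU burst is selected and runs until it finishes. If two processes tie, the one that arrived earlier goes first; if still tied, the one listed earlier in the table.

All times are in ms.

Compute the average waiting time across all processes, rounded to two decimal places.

6.14

Gantt: | J1 0-2 | J3 2-6 | J6 6-7 | J4 7-11 | J7 11-16 | J5 16-22 | J2 22-30 |
Completion: J1=2  J2=30  J3=6  J4=11  J5=22  J6=7  J7=16
Turnaround (C−A): J1=2  J2=30  J3=5  J4=8  J5=18  J6=1  J7=9
Waiting times: J1=0, J2=22, J3=1, J4=4, J5=12, J6=0, J7=4
Average waiting = (0+22+1+4+12+0+4) / 7 = 43/7 = 6.14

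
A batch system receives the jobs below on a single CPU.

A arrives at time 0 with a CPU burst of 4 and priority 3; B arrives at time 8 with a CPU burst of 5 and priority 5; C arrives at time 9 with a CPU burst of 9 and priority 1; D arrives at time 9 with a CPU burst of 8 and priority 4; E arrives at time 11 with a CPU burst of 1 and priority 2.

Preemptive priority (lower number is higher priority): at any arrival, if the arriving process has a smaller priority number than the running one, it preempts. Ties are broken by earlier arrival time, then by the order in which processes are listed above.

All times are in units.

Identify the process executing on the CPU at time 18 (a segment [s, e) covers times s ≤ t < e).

Gantt: | A 0-4 | idle 4-8 | B 8-9 | C 9-18 | E 18-19 | D 19-27 | B 27-31 |
Completion: A=4  B=31  C=18  D=27  E=19

E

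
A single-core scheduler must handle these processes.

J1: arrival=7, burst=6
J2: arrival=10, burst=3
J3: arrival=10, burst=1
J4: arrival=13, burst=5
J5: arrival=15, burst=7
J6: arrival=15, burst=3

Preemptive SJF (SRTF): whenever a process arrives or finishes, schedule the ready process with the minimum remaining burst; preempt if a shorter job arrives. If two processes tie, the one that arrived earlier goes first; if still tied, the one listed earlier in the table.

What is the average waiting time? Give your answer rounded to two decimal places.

Schedule: | idle 0-7 | J1 7-10 | J3 10-11 | J1 11-14 | J2 14-17 | J6 17-20 | J4 20-25 | J5 25-32 |
Completion: J1=14  J2=17  J3=11  J4=25  J5=32  J6=20
Turnaround (C−A): J1=7  J2=7  J3=1  J4=12  J5=17  J6=5
Waiting times: J1=1, J2=4, J3=0, J4=7, J5=10, J6=2
Average waiting = (1+4+0+7+10+2) / 6 = 24/6 = 4.00

4.00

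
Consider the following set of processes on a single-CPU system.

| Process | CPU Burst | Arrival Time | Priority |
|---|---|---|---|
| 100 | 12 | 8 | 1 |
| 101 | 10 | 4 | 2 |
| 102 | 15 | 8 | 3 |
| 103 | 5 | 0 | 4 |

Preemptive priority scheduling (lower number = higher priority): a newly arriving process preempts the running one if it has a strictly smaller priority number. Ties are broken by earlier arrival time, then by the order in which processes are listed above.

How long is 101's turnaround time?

Gantt: | 103 0-4 | 101 4-8 | 100 8-20 | 101 20-26 | 102 26-41 | 103 41-42 |
Completion: 100=20  101=26  102=41  103=42
Turnaround (C−A): 100=12  101=22  102=33  103=42
Turnaround(101) = completion − arrival = 26 − 4 = 22

22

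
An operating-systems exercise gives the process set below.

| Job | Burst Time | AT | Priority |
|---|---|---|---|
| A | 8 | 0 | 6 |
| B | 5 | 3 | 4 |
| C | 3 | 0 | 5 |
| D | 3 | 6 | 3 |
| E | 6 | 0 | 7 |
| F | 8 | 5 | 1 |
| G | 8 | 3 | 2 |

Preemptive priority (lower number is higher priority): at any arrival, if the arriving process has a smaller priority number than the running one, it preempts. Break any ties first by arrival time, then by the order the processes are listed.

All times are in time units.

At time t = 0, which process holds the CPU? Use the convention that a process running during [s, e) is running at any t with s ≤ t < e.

Gantt: | C 0-3 | G 3-5 | F 5-13 | G 13-19 | D 19-22 | B 22-27 | A 27-35 | E 35-41 |
Completion: A=35  B=27  C=3  D=22  E=41  F=13  G=19
Turnaround (C−A): A=35  B=24  C=3  D=16  E=41  F=8  G=16

C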